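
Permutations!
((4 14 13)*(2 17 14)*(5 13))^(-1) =(2 4 13 5 14 17) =((2 17 14 5 13 4))^(-1)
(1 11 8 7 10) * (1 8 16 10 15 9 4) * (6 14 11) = (1 6 14 11 16 10 8 7 15 9 4) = [0, 6, 2, 3, 1, 5, 14, 15, 7, 4, 8, 16, 12, 13, 11, 9, 10]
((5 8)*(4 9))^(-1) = ((4 9)(5 8))^(-1) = (4 9)(5 8)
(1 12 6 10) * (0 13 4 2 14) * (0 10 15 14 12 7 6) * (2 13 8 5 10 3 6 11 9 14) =[8, 7, 12, 6, 13, 10, 15, 11, 5, 14, 1, 9, 0, 4, 3, 2] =(0 8 5 10 1 7 11 9 14 3 6 15 2 12)(4 13)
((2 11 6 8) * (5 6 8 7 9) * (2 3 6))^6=((2 11 8 3 6 7 9 5))^6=(2 9 6 8)(3 11 5 7)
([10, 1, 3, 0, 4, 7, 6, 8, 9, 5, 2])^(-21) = [3, 1, 10, 2, 4, 9, 6, 5, 7, 8, 0]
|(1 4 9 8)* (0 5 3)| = 12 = |(0 5 3)(1 4 9 8)|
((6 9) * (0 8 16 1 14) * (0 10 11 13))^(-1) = ((0 8 16 1 14 10 11 13)(6 9))^(-1) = (0 13 11 10 14 1 16 8)(6 9)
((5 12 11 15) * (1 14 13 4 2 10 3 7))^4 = (15)(1 2)(3 13)(4 7)(10 14)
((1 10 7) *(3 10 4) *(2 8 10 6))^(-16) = (10)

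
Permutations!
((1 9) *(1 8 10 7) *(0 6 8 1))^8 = ((0 6 8 10 7)(1 9))^8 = (0 10 6 7 8)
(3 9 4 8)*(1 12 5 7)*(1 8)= [0, 12, 2, 9, 1, 7, 6, 8, 3, 4, 10, 11, 5]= (1 12 5 7 8 3 9 4)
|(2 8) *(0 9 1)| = |(0 9 1)(2 8)| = 6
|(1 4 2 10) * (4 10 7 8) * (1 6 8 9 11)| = |(1 10 6 8 4 2 7 9 11)| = 9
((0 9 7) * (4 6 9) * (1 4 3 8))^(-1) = (0 7 9 6 4 1 8 3)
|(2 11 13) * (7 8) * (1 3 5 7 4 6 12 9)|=9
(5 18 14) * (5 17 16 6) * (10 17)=(5 18 14 10 17 16 6)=[0, 1, 2, 3, 4, 18, 5, 7, 8, 9, 17, 11, 12, 13, 10, 15, 6, 16, 14]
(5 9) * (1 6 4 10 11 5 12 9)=(1 6 4 10 11 5)(9 12)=[0, 6, 2, 3, 10, 1, 4, 7, 8, 12, 11, 5, 9]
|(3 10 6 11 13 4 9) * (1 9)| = |(1 9 3 10 6 11 13 4)| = 8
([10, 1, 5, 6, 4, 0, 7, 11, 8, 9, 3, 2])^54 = (0 2 7 3)(5 11 6 10)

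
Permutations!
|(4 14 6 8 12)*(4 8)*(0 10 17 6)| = 6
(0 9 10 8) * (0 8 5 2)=(0 9 10 5 2)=[9, 1, 0, 3, 4, 2, 6, 7, 8, 10, 5]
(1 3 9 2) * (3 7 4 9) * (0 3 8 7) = (0 3 8 7 4 9 2 1) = [3, 0, 1, 8, 9, 5, 6, 4, 7, 2]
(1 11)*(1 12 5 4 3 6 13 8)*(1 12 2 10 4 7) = (1 11 2 10 4 3 6 13 8 12 5 7) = [0, 11, 10, 6, 3, 7, 13, 1, 12, 9, 4, 2, 5, 8]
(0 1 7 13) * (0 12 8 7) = [1, 0, 2, 3, 4, 5, 6, 13, 7, 9, 10, 11, 8, 12] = (0 1)(7 13 12 8)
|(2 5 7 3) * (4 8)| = 4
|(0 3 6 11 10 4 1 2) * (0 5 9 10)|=12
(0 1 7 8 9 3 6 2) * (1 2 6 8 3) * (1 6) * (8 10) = (0 2)(1 7 3 10 8 9 6) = [2, 7, 0, 10, 4, 5, 1, 3, 9, 6, 8]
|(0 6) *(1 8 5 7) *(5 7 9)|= |(0 6)(1 8 7)(5 9)|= 6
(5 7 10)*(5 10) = (10)(5 7) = [0, 1, 2, 3, 4, 7, 6, 5, 8, 9, 10]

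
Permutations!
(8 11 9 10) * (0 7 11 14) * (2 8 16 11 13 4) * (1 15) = (0 7 13 4 2 8 14)(1 15)(9 10 16 11) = [7, 15, 8, 3, 2, 5, 6, 13, 14, 10, 16, 9, 12, 4, 0, 1, 11]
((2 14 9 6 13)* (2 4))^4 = (2 13 9)(4 6 14)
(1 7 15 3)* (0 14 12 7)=(0 14 12 7 15 3 1)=[14, 0, 2, 1, 4, 5, 6, 15, 8, 9, 10, 11, 7, 13, 12, 3]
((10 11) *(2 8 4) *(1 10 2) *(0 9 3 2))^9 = (11)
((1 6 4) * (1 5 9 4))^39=(9)(1 6)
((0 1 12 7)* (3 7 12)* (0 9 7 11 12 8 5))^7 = (12)(7 9)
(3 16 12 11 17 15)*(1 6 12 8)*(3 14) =(1 6 12 11 17 15 14 3 16 8) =[0, 6, 2, 16, 4, 5, 12, 7, 1, 9, 10, 17, 11, 13, 3, 14, 8, 15]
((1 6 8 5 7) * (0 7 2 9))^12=((0 7 1 6 8 5 2 9))^12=(0 8)(1 2)(5 7)(6 9)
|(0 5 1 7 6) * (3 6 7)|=|(7)(0 5 1 3 6)|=5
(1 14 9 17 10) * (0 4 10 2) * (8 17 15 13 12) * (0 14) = (0 4 10 1)(2 14 9 15 13 12 8 17) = [4, 0, 14, 3, 10, 5, 6, 7, 17, 15, 1, 11, 8, 12, 9, 13, 16, 2]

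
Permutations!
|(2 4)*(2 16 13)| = |(2 4 16 13)| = 4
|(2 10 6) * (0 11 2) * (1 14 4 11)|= |(0 1 14 4 11 2 10 6)|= 8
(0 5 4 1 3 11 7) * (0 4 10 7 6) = (0 5 10 7 4 1 3 11 6) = [5, 3, 2, 11, 1, 10, 0, 4, 8, 9, 7, 6]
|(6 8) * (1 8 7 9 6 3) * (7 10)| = 12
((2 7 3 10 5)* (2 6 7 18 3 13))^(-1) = ((2 18 3 10 5 6 7 13))^(-1) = (2 13 7 6 5 10 3 18)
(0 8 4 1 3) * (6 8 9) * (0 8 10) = (0 9 6 10)(1 3 8 4) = [9, 3, 2, 8, 1, 5, 10, 7, 4, 6, 0]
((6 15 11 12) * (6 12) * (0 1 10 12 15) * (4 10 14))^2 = (0 14 10 15 6 1 4 12 11)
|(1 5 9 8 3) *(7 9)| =|(1 5 7 9 8 3)| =6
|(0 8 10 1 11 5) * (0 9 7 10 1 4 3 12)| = 11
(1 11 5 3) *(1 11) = [0, 1, 2, 11, 4, 3, 6, 7, 8, 9, 10, 5] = (3 11 5)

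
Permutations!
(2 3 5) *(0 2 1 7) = (0 2 3 5 1 7) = [2, 7, 3, 5, 4, 1, 6, 0]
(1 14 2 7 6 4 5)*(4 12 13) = (1 14 2 7 6 12 13 4 5) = [0, 14, 7, 3, 5, 1, 12, 6, 8, 9, 10, 11, 13, 4, 2]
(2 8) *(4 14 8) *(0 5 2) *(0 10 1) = (0 5 2 4 14 8 10 1) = [5, 0, 4, 3, 14, 2, 6, 7, 10, 9, 1, 11, 12, 13, 8]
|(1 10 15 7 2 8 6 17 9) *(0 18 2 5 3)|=|(0 18 2 8 6 17 9 1 10 15 7 5 3)|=13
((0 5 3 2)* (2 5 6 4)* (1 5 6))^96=(0 4 3 1 2 6 5)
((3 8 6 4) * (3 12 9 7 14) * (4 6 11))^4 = (3 12)(4 14)(7 11)(8 9)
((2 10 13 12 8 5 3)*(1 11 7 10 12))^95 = ((1 11 7 10 13)(2 12 8 5 3))^95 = (13)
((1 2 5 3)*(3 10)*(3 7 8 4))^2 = (1 5 7 4)(2 10 8 3)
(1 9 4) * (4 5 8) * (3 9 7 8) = [0, 7, 2, 9, 1, 3, 6, 8, 4, 5] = (1 7 8 4)(3 9 5)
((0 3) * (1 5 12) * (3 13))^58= (0 13 3)(1 5 12)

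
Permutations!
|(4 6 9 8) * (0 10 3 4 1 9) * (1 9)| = 10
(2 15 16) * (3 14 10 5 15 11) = [0, 1, 11, 14, 4, 15, 6, 7, 8, 9, 5, 3, 12, 13, 10, 16, 2] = (2 11 3 14 10 5 15 16)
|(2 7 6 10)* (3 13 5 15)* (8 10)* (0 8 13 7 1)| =|(0 8 10 2 1)(3 7 6 13 5 15)| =30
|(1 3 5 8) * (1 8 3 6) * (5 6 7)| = 5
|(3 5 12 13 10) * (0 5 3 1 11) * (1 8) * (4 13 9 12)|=|(0 5 4 13 10 8 1 11)(9 12)|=8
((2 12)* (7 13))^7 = (2 12)(7 13)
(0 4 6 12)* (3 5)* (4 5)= (0 5 3 4 6 12)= [5, 1, 2, 4, 6, 3, 12, 7, 8, 9, 10, 11, 0]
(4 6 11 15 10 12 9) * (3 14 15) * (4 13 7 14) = (3 4 6 11)(7 14 15 10 12 9 13) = [0, 1, 2, 4, 6, 5, 11, 14, 8, 13, 12, 3, 9, 7, 15, 10]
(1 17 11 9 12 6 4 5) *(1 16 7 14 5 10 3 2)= (1 17 11 9 12 6 4 10 3 2)(5 16 7 14)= [0, 17, 1, 2, 10, 16, 4, 14, 8, 12, 3, 9, 6, 13, 5, 15, 7, 11]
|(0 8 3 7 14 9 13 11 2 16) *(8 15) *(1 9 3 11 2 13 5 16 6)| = |(0 15 8 11 13 2 6 1 9 5 16)(3 7 14)| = 33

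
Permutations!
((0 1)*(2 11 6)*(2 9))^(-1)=((0 1)(2 11 6 9))^(-1)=(0 1)(2 9 6 11)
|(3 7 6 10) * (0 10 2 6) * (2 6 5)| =4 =|(0 10 3 7)(2 5)|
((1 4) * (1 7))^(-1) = (1 7 4) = ((1 4 7))^(-1)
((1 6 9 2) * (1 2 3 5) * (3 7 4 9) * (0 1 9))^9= ((0 1 6 3 5 9 7 4))^9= (0 1 6 3 5 9 7 4)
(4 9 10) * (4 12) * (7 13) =(4 9 10 12)(7 13) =[0, 1, 2, 3, 9, 5, 6, 13, 8, 10, 12, 11, 4, 7]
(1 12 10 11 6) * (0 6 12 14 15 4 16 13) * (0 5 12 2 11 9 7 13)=[6, 14, 11, 3, 16, 12, 1, 13, 8, 7, 9, 2, 10, 5, 15, 4, 0]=(0 6 1 14 15 4 16)(2 11)(5 12 10 9 7 13)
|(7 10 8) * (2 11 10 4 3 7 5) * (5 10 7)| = |(2 11 7 4 3 5)(8 10)| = 6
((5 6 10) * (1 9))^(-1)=(1 9)(5 10 6)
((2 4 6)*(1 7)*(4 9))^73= (1 7)(2 9 4 6)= ((1 7)(2 9 4 6))^73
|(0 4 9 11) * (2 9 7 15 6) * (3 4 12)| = |(0 12 3 4 7 15 6 2 9 11)| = 10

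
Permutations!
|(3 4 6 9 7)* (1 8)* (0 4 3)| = |(0 4 6 9 7)(1 8)| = 10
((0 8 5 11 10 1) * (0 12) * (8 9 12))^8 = (0 12 9)(1 11 8 10 5)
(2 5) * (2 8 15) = (2 5 8 15) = [0, 1, 5, 3, 4, 8, 6, 7, 15, 9, 10, 11, 12, 13, 14, 2]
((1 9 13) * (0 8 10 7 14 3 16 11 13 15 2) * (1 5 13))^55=(0 11 10 9 14 2 16 8 1 7 15 3)(5 13)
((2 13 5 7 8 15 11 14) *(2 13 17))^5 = (2 17)(5 14 15 7 13 11 8)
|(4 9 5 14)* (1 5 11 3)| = 7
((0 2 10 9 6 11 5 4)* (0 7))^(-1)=(0 7 4 5 11 6 9 10 2)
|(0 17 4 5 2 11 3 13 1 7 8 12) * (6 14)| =12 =|(0 17 4 5 2 11 3 13 1 7 8 12)(6 14)|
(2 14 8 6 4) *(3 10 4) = [0, 1, 14, 10, 2, 5, 3, 7, 6, 9, 4, 11, 12, 13, 8] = (2 14 8 6 3 10 4)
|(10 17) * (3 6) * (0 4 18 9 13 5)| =6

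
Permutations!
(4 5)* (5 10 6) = (4 10 6 5) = [0, 1, 2, 3, 10, 4, 5, 7, 8, 9, 6]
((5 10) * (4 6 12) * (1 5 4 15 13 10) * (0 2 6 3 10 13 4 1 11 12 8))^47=((0 2 6 8)(1 5 11 12 15 4 3 10))^47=(0 8 6 2)(1 10 3 4 15 12 11 5)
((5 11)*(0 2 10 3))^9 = (0 2 10 3)(5 11)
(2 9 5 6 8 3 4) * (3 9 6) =(2 6 8 9 5 3 4) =[0, 1, 6, 4, 2, 3, 8, 7, 9, 5]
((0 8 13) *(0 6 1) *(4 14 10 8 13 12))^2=((0 13 6 1)(4 14 10 8 12))^2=(0 6)(1 13)(4 10 12 14 8)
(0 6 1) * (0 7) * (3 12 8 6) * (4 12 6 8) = [3, 7, 2, 6, 12, 5, 1, 0, 8, 9, 10, 11, 4] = (0 3 6 1 7)(4 12)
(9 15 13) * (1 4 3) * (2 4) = (1 2 4 3)(9 15 13) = [0, 2, 4, 1, 3, 5, 6, 7, 8, 15, 10, 11, 12, 9, 14, 13]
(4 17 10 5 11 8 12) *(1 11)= [0, 11, 2, 3, 17, 1, 6, 7, 12, 9, 5, 8, 4, 13, 14, 15, 16, 10]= (1 11 8 12 4 17 10 5)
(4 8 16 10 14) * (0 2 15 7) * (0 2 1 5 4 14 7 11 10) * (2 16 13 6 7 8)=(0 1 5 4 2 15 11 10 8 13 6 7 16)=[1, 5, 15, 3, 2, 4, 7, 16, 13, 9, 8, 10, 12, 6, 14, 11, 0]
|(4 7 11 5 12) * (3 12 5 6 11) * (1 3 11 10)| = |(1 3 12 4 7 11 6 10)| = 8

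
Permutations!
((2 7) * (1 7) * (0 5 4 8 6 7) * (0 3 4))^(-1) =((0 5)(1 3 4 8 6 7 2))^(-1) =(0 5)(1 2 7 6 8 4 3)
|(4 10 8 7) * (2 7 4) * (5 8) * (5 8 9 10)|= 10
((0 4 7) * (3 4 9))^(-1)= ((0 9 3 4 7))^(-1)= (0 7 4 3 9)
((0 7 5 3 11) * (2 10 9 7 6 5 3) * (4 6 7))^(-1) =((0 7 3 11)(2 10 9 4 6 5))^(-1) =(0 11 3 7)(2 5 6 4 9 10)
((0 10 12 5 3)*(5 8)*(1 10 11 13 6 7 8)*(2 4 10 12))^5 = (0 8 13 3 7 11 5 6)(1 12)(2 10 4)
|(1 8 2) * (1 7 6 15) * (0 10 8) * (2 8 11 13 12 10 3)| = |(0 3 2 7 6 15 1)(10 11 13 12)| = 28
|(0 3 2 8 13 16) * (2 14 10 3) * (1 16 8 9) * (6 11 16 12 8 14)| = |(0 2 9 1 12 8 13 14 10 3 6 11 16)| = 13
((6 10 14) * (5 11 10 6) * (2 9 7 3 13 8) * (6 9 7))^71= (2 7 3 13 8)(5 14 10 11)(6 9)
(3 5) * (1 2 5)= (1 2 5 3)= [0, 2, 5, 1, 4, 3]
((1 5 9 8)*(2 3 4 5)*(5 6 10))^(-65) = (1 9 10 4 2 8 5 6 3)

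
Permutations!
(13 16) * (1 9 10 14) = [0, 9, 2, 3, 4, 5, 6, 7, 8, 10, 14, 11, 12, 16, 1, 15, 13] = (1 9 10 14)(13 16)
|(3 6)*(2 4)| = 2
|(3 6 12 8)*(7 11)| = 4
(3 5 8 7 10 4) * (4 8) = (3 5 4)(7 10 8) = [0, 1, 2, 5, 3, 4, 6, 10, 7, 9, 8]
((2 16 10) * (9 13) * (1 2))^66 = (1 16)(2 10)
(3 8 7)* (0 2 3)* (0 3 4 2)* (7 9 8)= (2 4)(3 7)(8 9)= [0, 1, 4, 7, 2, 5, 6, 3, 9, 8]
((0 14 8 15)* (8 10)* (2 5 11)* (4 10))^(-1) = ((0 14 4 10 8 15)(2 5 11))^(-1) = (0 15 8 10 4 14)(2 11 5)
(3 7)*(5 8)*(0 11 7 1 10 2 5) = [11, 10, 5, 1, 4, 8, 6, 3, 0, 9, 2, 7] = (0 11 7 3 1 10 2 5 8)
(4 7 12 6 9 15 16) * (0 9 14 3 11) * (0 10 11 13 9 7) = (0 7 12 6 14 3 13 9 15 16 4)(10 11) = [7, 1, 2, 13, 0, 5, 14, 12, 8, 15, 11, 10, 6, 9, 3, 16, 4]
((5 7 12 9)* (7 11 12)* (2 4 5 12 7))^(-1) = ((2 4 5 11 7)(9 12))^(-1) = (2 7 11 5 4)(9 12)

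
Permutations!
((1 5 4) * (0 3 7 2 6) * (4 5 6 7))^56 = (7)(0 3 4 1 6)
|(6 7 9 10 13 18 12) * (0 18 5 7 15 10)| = 10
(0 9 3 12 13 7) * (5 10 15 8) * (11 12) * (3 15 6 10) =(0 9 15 8 5 3 11 12 13 7)(6 10) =[9, 1, 2, 11, 4, 3, 10, 0, 5, 15, 6, 12, 13, 7, 14, 8]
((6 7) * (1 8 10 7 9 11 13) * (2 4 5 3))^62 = (1 11 6 10)(2 5)(3 4)(7 8 13 9)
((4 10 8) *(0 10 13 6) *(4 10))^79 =(0 6 13 4)(8 10)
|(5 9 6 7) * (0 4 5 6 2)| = |(0 4 5 9 2)(6 7)| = 10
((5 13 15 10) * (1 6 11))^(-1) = (1 11 6)(5 10 15 13)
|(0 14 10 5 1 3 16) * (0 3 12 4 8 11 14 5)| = 18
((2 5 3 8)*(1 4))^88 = (8)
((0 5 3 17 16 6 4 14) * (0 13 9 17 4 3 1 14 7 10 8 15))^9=(0 3 14 10 17)(1 7 9 15 6)(4 13 8 16 5)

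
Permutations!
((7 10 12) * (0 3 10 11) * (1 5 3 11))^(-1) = ((0 11)(1 5 3 10 12 7))^(-1) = (0 11)(1 7 12 10 3 5)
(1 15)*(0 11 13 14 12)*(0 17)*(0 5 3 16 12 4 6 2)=(0 11 13 14 4 6 2)(1 15)(3 16 12 17 5)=[11, 15, 0, 16, 6, 3, 2, 7, 8, 9, 10, 13, 17, 14, 4, 1, 12, 5]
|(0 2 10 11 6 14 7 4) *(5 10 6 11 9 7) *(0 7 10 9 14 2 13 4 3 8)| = |(0 13 4 7 3 8)(2 6)(5 9 10 14)| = 12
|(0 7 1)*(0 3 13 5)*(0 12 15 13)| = 4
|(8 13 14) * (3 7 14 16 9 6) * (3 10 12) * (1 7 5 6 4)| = |(1 7 14 8 13 16 9 4)(3 5 6 10 12)| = 40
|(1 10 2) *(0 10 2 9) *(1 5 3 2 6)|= |(0 10 9)(1 6)(2 5 3)|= 6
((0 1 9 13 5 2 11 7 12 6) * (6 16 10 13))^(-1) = (0 6 9 1)(2 5 13 10 16 12 7 11)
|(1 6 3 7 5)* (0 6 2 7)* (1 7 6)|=10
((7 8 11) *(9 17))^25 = (7 8 11)(9 17)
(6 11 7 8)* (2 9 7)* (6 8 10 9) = [0, 1, 6, 3, 4, 5, 11, 10, 8, 7, 9, 2] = (2 6 11)(7 10 9)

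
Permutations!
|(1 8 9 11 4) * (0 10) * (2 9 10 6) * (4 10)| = |(0 6 2 9 11 10)(1 8 4)| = 6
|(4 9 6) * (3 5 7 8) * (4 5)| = 7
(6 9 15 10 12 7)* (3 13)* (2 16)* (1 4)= (1 4)(2 16)(3 13)(6 9 15 10 12 7)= [0, 4, 16, 13, 1, 5, 9, 6, 8, 15, 12, 11, 7, 3, 14, 10, 2]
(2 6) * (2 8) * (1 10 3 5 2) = (1 10 3 5 2 6 8) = [0, 10, 6, 5, 4, 2, 8, 7, 1, 9, 3]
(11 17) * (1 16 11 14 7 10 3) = (1 16 11 17 14 7 10 3) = [0, 16, 2, 1, 4, 5, 6, 10, 8, 9, 3, 17, 12, 13, 7, 15, 11, 14]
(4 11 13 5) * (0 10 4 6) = [10, 1, 2, 3, 11, 6, 0, 7, 8, 9, 4, 13, 12, 5] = (0 10 4 11 13 5 6)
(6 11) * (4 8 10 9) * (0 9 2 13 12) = (0 9 4 8 10 2 13 12)(6 11) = [9, 1, 13, 3, 8, 5, 11, 7, 10, 4, 2, 6, 0, 12]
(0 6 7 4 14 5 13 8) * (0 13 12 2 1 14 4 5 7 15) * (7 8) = (0 6 15)(1 14 8 13 7 5 12 2) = [6, 14, 1, 3, 4, 12, 15, 5, 13, 9, 10, 11, 2, 7, 8, 0]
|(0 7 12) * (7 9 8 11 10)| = |(0 9 8 11 10 7 12)| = 7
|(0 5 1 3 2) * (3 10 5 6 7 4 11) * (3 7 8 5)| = |(0 6 8 5 1 10 3 2)(4 11 7)| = 24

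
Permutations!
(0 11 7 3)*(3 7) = (0 11 3) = [11, 1, 2, 0, 4, 5, 6, 7, 8, 9, 10, 3]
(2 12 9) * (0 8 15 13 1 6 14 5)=(0 8 15 13 1 6 14 5)(2 12 9)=[8, 6, 12, 3, 4, 0, 14, 7, 15, 2, 10, 11, 9, 1, 5, 13]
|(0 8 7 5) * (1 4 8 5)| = |(0 5)(1 4 8 7)| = 4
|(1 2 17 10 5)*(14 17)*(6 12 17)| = 8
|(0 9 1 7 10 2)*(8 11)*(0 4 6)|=8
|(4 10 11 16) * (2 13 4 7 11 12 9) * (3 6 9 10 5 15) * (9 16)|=22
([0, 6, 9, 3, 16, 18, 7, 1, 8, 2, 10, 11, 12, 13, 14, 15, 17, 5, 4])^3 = (2 9)(4 5 16 18 17)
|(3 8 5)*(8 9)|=4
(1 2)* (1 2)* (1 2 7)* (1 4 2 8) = (1 8)(2 7 4) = [0, 8, 7, 3, 2, 5, 6, 4, 1]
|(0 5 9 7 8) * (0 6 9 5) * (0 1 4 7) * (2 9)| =8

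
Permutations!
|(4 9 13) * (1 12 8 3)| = 12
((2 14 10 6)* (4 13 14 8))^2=(2 4 14 6 8 13 10)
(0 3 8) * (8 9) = (0 3 9 8) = [3, 1, 2, 9, 4, 5, 6, 7, 0, 8]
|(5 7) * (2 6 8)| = |(2 6 8)(5 7)| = 6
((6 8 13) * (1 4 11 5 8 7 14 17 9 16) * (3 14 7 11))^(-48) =(1 4 3 14 17 9 16)(5 13 11 8 6)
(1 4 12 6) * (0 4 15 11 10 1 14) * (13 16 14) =(0 4 12 6 13 16 14)(1 15 11 10) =[4, 15, 2, 3, 12, 5, 13, 7, 8, 9, 1, 10, 6, 16, 0, 11, 14]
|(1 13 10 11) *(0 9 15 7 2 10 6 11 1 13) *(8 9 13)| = 11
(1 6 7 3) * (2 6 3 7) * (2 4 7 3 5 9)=(1 5 9 2 6 4 7 3)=[0, 5, 6, 1, 7, 9, 4, 3, 8, 2]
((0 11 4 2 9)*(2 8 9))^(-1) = (0 9 8 4 11)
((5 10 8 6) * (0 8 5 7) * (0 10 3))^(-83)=(0 8 6 7 10 5 3)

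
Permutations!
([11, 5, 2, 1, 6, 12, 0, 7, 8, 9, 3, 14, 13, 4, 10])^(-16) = [5, 0, 2, 6, 3, 11, 1, 7, 8, 9, 4, 12, 14, 10, 13]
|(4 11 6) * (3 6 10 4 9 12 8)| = |(3 6 9 12 8)(4 11 10)| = 15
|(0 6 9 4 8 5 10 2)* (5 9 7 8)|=9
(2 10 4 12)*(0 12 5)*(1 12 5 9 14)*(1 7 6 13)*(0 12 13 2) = (0 5 12)(1 13)(2 10 4 9 14 7 6) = [5, 13, 10, 3, 9, 12, 2, 6, 8, 14, 4, 11, 0, 1, 7]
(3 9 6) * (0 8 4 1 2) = (0 8 4 1 2)(3 9 6) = [8, 2, 0, 9, 1, 5, 3, 7, 4, 6]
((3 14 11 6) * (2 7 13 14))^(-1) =(2 3 6 11 14 13 7)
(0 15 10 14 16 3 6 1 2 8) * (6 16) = [15, 2, 8, 16, 4, 5, 1, 7, 0, 9, 14, 11, 12, 13, 6, 10, 3] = (0 15 10 14 6 1 2 8)(3 16)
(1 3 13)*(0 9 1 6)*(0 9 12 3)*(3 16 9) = [12, 0, 2, 13, 4, 5, 3, 7, 8, 1, 10, 11, 16, 6, 14, 15, 9] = (0 12 16 9 1)(3 13 6)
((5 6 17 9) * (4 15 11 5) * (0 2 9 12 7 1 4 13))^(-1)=((0 2 9 13)(1 4 15 11 5 6 17 12 7))^(-1)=(0 13 9 2)(1 7 12 17 6 5 11 15 4)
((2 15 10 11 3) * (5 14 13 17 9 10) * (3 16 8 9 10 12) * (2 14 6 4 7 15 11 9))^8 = (3 14 13 17 10 9 12)(4 5 7 6 15)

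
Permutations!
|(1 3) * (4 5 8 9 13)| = 10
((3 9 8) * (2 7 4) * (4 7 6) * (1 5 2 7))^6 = (9)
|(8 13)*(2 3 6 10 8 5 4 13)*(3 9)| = |(2 9 3 6 10 8)(4 13 5)| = 6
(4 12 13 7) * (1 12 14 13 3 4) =(1 12 3 4 14 13 7) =[0, 12, 2, 4, 14, 5, 6, 1, 8, 9, 10, 11, 3, 7, 13]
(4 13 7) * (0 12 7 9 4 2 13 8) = (0 12 7 2 13 9 4 8) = [12, 1, 13, 3, 8, 5, 6, 2, 0, 4, 10, 11, 7, 9]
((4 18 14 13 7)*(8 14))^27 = (4 14)(7 8)(13 18)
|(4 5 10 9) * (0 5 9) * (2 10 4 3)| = 7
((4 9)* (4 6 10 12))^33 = ((4 9 6 10 12))^33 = (4 10 9 12 6)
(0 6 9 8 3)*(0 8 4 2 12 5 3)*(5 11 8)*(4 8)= (0 6 9 8)(2 12 11 4)(3 5)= [6, 1, 12, 5, 2, 3, 9, 7, 0, 8, 10, 4, 11]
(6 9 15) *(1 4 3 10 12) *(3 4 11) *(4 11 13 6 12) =(1 13 6 9 15 12)(3 10 4 11) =[0, 13, 2, 10, 11, 5, 9, 7, 8, 15, 4, 3, 1, 6, 14, 12]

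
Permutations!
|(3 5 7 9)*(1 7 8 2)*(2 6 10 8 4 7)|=30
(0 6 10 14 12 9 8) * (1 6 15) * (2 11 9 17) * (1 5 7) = (0 15 5 7 1 6 10 14 12 17 2 11 9 8) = [15, 6, 11, 3, 4, 7, 10, 1, 0, 8, 14, 9, 17, 13, 12, 5, 16, 2]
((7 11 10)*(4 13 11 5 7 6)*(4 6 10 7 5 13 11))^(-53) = (4 13 7 11)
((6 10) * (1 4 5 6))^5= (10)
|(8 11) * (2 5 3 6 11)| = |(2 5 3 6 11 8)| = 6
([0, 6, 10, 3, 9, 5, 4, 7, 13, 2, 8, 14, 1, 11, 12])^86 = [0, 14, 4, 3, 1, 5, 12, 7, 2, 6, 9, 8, 11, 10, 13]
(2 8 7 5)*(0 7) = (0 7 5 2 8) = [7, 1, 8, 3, 4, 2, 6, 5, 0]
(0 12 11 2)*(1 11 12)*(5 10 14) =(0 1 11 2)(5 10 14) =[1, 11, 0, 3, 4, 10, 6, 7, 8, 9, 14, 2, 12, 13, 5]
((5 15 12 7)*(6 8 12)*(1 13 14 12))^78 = (1 15 12)(5 14 8)(6 7 13)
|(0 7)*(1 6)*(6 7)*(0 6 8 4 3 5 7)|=8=|(0 8 4 3 5 7 6 1)|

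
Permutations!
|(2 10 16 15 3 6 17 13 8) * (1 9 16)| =11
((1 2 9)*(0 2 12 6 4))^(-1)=((0 2 9 1 12 6 4))^(-1)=(0 4 6 12 1 9 2)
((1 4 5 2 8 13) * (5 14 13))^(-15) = (1 4 14 13)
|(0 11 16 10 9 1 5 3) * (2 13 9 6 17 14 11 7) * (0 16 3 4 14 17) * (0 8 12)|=|(17)(0 7 2 13 9 1 5 4 14 11 3 16 10 6 8 12)|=16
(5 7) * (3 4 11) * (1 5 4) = (1 5 7 4 11 3) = [0, 5, 2, 1, 11, 7, 6, 4, 8, 9, 10, 3]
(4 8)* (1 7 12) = (1 7 12)(4 8) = [0, 7, 2, 3, 8, 5, 6, 12, 4, 9, 10, 11, 1]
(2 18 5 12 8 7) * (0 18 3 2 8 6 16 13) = (0 18 5 12 6 16 13)(2 3)(7 8) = [18, 1, 3, 2, 4, 12, 16, 8, 7, 9, 10, 11, 6, 0, 14, 15, 13, 17, 5]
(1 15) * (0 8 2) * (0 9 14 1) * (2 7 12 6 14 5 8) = [2, 15, 9, 3, 4, 8, 14, 12, 7, 5, 10, 11, 6, 13, 1, 0] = (0 2 9 5 8 7 12 6 14 1 15)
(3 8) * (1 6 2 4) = (1 6 2 4)(3 8) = [0, 6, 4, 8, 1, 5, 2, 7, 3]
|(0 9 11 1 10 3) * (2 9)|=|(0 2 9 11 1 10 3)|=7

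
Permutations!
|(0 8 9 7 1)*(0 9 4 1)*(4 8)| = |(0 4 1 9 7)| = 5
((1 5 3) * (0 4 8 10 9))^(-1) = ((0 4 8 10 9)(1 5 3))^(-1) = (0 9 10 8 4)(1 3 5)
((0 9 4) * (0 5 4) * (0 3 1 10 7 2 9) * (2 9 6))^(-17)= ((1 10 7 9 3)(2 6)(4 5))^(-17)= (1 9 10 3 7)(2 6)(4 5)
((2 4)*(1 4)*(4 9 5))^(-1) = (1 2 4 5 9)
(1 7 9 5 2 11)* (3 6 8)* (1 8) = (1 7 9 5 2 11 8 3 6) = [0, 7, 11, 6, 4, 2, 1, 9, 3, 5, 10, 8]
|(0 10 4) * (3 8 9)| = |(0 10 4)(3 8 9)| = 3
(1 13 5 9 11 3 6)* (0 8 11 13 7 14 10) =(0 8 11 3 6 1 7 14 10)(5 9 13) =[8, 7, 2, 6, 4, 9, 1, 14, 11, 13, 0, 3, 12, 5, 10]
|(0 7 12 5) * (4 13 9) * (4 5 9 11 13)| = 10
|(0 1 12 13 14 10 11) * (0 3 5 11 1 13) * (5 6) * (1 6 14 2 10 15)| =|(0 13 2 10 6 5 11 3 14 15 1 12)| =12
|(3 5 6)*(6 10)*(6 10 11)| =|(3 5 11 6)| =4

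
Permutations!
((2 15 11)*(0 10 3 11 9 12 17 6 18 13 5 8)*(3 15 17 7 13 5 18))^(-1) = (0 8 5 18 13 7 12 9 15 10)(2 11 3 6 17)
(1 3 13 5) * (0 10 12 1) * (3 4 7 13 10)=(0 3 10 12 1 4 7 13 5)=[3, 4, 2, 10, 7, 0, 6, 13, 8, 9, 12, 11, 1, 5]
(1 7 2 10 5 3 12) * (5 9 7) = (1 5 3 12)(2 10 9 7) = [0, 5, 10, 12, 4, 3, 6, 2, 8, 7, 9, 11, 1]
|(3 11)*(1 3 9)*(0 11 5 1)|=|(0 11 9)(1 3 5)|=3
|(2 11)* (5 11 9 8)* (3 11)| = |(2 9 8 5 3 11)| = 6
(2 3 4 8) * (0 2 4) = (0 2 3)(4 8) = [2, 1, 3, 0, 8, 5, 6, 7, 4]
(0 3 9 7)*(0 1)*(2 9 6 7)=(0 3 6 7 1)(2 9)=[3, 0, 9, 6, 4, 5, 7, 1, 8, 2]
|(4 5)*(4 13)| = |(4 5 13)| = 3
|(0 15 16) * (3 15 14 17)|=6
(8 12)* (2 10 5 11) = [0, 1, 10, 3, 4, 11, 6, 7, 12, 9, 5, 2, 8] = (2 10 5 11)(8 12)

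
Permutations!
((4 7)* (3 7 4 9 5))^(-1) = ((3 7 9 5))^(-1) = (3 5 9 7)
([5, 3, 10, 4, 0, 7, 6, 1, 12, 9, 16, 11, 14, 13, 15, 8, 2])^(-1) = [4, 7, 16, 1, 3, 0, 6, 5, 15, 9, 2, 11, 8, 13, 12, 14, 10]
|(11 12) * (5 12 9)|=|(5 12 11 9)|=4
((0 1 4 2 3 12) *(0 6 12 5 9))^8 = (12)(0 1 4 2 3 5 9)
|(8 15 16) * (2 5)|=6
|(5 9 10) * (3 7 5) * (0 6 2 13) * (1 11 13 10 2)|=30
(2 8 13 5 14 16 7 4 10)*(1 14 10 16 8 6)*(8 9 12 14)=(1 8 13 5 10 2 6)(4 16 7)(9 12 14)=[0, 8, 6, 3, 16, 10, 1, 4, 13, 12, 2, 11, 14, 5, 9, 15, 7]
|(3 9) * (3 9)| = 1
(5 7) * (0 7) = (0 7 5) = [7, 1, 2, 3, 4, 0, 6, 5]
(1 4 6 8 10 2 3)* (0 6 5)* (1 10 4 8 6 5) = (0 5)(1 8 4)(2 3 10) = [5, 8, 3, 10, 1, 0, 6, 7, 4, 9, 2]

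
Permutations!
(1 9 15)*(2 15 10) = (1 9 10 2 15) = [0, 9, 15, 3, 4, 5, 6, 7, 8, 10, 2, 11, 12, 13, 14, 1]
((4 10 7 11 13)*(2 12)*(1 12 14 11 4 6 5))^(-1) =(1 5 6 13 11 14 2 12)(4 7 10)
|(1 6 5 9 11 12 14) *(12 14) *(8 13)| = 6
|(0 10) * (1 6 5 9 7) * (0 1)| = |(0 10 1 6 5 9 7)| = 7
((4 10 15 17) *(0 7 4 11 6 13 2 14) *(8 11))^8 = ((0 7 4 10 15 17 8 11 6 13 2 14))^8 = (0 6 15)(2 8 4)(7 13 17)(10 14 11)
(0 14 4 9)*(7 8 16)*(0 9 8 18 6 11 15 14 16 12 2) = (0 16 7 18 6 11 15 14 4 8 12 2) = [16, 1, 0, 3, 8, 5, 11, 18, 12, 9, 10, 15, 2, 13, 4, 14, 7, 17, 6]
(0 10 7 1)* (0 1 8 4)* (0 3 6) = (0 10 7 8 4 3 6) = [10, 1, 2, 6, 3, 5, 0, 8, 4, 9, 7]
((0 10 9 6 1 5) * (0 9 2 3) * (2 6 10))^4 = (0 2 3)(1 6 10 9 5)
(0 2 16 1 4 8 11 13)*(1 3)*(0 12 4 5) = (0 2 16 3 1 5)(4 8 11 13 12) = [2, 5, 16, 1, 8, 0, 6, 7, 11, 9, 10, 13, 4, 12, 14, 15, 3]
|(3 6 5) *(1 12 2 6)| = |(1 12 2 6 5 3)| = 6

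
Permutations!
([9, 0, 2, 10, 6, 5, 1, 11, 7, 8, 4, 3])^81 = [9, 0, 2, 10, 6, 5, 1, 11, 7, 8, 4, 3]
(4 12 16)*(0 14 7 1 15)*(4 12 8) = (0 14 7 1 15)(4 8)(12 16) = [14, 15, 2, 3, 8, 5, 6, 1, 4, 9, 10, 11, 16, 13, 7, 0, 12]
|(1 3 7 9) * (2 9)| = 5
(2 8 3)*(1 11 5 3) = [0, 11, 8, 2, 4, 3, 6, 7, 1, 9, 10, 5] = (1 11 5 3 2 8)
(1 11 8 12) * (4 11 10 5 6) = (1 10 5 6 4 11 8 12) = [0, 10, 2, 3, 11, 6, 4, 7, 12, 9, 5, 8, 1]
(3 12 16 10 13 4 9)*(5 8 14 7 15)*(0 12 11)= (0 12 16 10 13 4 9 3 11)(5 8 14 7 15)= [12, 1, 2, 11, 9, 8, 6, 15, 14, 3, 13, 0, 16, 4, 7, 5, 10]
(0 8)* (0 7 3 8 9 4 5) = [9, 1, 2, 8, 5, 0, 6, 3, 7, 4] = (0 9 4 5)(3 8 7)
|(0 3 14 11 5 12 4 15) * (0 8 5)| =|(0 3 14 11)(4 15 8 5 12)| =20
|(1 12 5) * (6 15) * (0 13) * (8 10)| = |(0 13)(1 12 5)(6 15)(8 10)| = 6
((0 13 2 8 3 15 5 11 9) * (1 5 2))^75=((0 13 1 5 11 9)(2 8 3 15))^75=(0 5)(1 9)(2 15 3 8)(11 13)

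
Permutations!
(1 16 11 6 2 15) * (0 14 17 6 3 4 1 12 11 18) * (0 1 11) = (0 14 17 6 2 15 12)(1 16 18)(3 4 11) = [14, 16, 15, 4, 11, 5, 2, 7, 8, 9, 10, 3, 0, 13, 17, 12, 18, 6, 1]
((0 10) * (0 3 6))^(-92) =((0 10 3 6))^(-92) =(10)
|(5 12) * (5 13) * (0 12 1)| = 5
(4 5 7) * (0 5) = (0 5 7 4) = [5, 1, 2, 3, 0, 7, 6, 4]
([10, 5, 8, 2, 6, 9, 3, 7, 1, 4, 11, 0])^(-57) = (11)(1 8 2 3 6 4 9 5)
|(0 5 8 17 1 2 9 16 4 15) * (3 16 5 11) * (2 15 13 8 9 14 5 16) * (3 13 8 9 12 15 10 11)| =63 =|(0 3 2 14 5 12 15)(1 10 11 13 9 16 4 8 17)|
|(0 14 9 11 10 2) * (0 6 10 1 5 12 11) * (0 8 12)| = 24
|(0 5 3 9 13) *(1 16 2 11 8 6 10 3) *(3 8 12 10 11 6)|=|(0 5 1 16 2 6 11 12 10 8 3 9 13)|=13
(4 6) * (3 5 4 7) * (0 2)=(0 2)(3 5 4 6 7)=[2, 1, 0, 5, 6, 4, 7, 3]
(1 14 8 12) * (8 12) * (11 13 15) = (1 14 12)(11 13 15) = [0, 14, 2, 3, 4, 5, 6, 7, 8, 9, 10, 13, 1, 15, 12, 11]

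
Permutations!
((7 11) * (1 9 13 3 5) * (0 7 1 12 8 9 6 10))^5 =(0 10 6 1 11 7)(3 13 9 8 12 5)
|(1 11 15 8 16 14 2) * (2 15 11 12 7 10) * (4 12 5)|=28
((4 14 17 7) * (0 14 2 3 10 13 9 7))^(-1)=((0 14 17)(2 3 10 13 9 7 4))^(-1)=(0 17 14)(2 4 7 9 13 10 3)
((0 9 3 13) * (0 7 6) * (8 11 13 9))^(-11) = (0 8 11 13 7 6)(3 9)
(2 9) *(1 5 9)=(1 5 9 2)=[0, 5, 1, 3, 4, 9, 6, 7, 8, 2]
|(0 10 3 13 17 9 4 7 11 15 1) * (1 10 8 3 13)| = 8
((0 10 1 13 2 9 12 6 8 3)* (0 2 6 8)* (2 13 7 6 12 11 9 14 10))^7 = (14)(3 8 12 13)(9 11)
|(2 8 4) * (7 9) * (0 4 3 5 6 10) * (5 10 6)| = |(0 4 2 8 3 10)(7 9)| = 6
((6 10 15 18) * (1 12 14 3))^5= ((1 12 14 3)(6 10 15 18))^5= (1 12 14 3)(6 10 15 18)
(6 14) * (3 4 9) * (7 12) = (3 4 9)(6 14)(7 12) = [0, 1, 2, 4, 9, 5, 14, 12, 8, 3, 10, 11, 7, 13, 6]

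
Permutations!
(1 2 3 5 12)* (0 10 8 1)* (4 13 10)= (0 4 13 10 8 1 2 3 5 12)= [4, 2, 3, 5, 13, 12, 6, 7, 1, 9, 8, 11, 0, 10]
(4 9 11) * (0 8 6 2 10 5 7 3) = (0 8 6 2 10 5 7 3)(4 9 11) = [8, 1, 10, 0, 9, 7, 2, 3, 6, 11, 5, 4]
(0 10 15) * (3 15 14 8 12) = [10, 1, 2, 15, 4, 5, 6, 7, 12, 9, 14, 11, 3, 13, 8, 0] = (0 10 14 8 12 3 15)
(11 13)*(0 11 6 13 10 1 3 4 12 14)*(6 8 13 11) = (0 6 11 10 1 3 4 12 14)(8 13) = [6, 3, 2, 4, 12, 5, 11, 7, 13, 9, 1, 10, 14, 8, 0]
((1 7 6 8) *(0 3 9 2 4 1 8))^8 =((0 3 9 2 4 1 7 6))^8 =(9)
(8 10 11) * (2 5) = (2 5)(8 10 11) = [0, 1, 5, 3, 4, 2, 6, 7, 10, 9, 11, 8]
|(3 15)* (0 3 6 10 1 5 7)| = 8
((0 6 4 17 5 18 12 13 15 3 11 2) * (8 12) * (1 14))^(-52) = (18)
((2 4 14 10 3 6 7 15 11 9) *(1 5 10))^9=((1 5 10 3 6 7 15 11 9 2 4 14))^9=(1 2 15 3)(4 11 6 5)(7 10 14 9)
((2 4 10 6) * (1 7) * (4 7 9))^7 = (10)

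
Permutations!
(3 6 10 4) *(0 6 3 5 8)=(0 6 10 4 5 8)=[6, 1, 2, 3, 5, 8, 10, 7, 0, 9, 4]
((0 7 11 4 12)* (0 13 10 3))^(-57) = ((0 7 11 4 12 13 10 3))^(-57) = (0 3 10 13 12 4 11 7)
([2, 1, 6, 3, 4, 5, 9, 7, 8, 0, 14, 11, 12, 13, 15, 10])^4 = [0, 1, 2, 3, 4, 5, 6, 7, 8, 9, 14, 11, 12, 13, 15, 10]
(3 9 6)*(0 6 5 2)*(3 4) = (0 6 4 3 9 5 2) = [6, 1, 0, 9, 3, 2, 4, 7, 8, 5]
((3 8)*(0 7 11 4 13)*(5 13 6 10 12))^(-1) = (0 13 5 12 10 6 4 11 7)(3 8) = ((0 7 11 4 6 10 12 5 13)(3 8))^(-1)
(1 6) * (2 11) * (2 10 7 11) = (1 6)(7 11 10) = [0, 6, 2, 3, 4, 5, 1, 11, 8, 9, 7, 10]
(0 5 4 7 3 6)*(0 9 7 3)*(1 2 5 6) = (0 6 9 7)(1 2 5 4 3) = [6, 2, 5, 1, 3, 4, 9, 0, 8, 7]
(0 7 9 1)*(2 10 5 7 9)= (0 9 1)(2 10 5 7)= [9, 0, 10, 3, 4, 7, 6, 2, 8, 1, 5]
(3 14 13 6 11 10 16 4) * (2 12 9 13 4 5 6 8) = (2 12 9 13 8)(3 14 4)(5 6 11 10 16) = [0, 1, 12, 14, 3, 6, 11, 7, 2, 13, 16, 10, 9, 8, 4, 15, 5]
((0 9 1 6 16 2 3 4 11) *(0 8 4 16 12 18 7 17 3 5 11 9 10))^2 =(1 12 7 3 2 11 4)(5 8 9 6 18 17 16)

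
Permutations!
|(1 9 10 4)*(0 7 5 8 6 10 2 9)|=8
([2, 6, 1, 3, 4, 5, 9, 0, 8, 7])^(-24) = (9)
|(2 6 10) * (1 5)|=|(1 5)(2 6 10)|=6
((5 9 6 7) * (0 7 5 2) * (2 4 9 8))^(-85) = (0 9 8 7 6 2 4 5)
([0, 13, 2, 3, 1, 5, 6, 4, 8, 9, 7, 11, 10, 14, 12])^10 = (1 12 4 14 7 13 10)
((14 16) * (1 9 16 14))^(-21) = (16)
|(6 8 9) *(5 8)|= |(5 8 9 6)|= 4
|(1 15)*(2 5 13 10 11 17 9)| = |(1 15)(2 5 13 10 11 17 9)| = 14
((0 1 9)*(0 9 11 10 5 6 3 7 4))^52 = ((0 1 11 10 5 6 3 7 4))^52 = (0 7 6 10 1 4 3 5 11)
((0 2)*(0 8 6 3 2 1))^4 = (8)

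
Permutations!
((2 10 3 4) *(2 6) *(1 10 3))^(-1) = ((1 10)(2 3 4 6))^(-1) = (1 10)(2 6 4 3)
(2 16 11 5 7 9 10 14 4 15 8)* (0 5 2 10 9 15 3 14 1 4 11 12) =(0 5 7 15 8 10 1 4 3 14 11 2 16 12) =[5, 4, 16, 14, 3, 7, 6, 15, 10, 9, 1, 2, 0, 13, 11, 8, 12]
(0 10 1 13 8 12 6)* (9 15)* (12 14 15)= [10, 13, 2, 3, 4, 5, 0, 7, 14, 12, 1, 11, 6, 8, 15, 9]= (0 10 1 13 8 14 15 9 12 6)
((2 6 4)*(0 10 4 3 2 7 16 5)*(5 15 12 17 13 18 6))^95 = (0 3 13 15 4 5 6 17 16 10 2 18 12 7) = ((0 10 4 7 16 15 12 17 13 18 6 3 2 5))^95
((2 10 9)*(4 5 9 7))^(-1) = ((2 10 7 4 5 9))^(-1) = (2 9 5 4 7 10)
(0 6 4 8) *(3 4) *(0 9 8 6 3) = (0 3 4 6)(8 9) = [3, 1, 2, 4, 6, 5, 0, 7, 9, 8]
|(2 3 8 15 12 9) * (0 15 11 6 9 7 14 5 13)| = |(0 15 12 7 14 5 13)(2 3 8 11 6 9)| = 42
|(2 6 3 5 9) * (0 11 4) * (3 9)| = 6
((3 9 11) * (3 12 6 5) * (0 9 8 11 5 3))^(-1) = ((0 9 5)(3 8 11 12 6))^(-1) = (0 5 9)(3 6 12 11 8)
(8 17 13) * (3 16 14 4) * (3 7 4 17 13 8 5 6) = [0, 1, 2, 16, 7, 6, 3, 4, 13, 9, 10, 11, 12, 5, 17, 15, 14, 8] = (3 16 14 17 8 13 5 6)(4 7)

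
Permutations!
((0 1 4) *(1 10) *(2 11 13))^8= (2 13 11)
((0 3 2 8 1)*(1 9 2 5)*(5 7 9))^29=(0 8 7 1 2 3 5 9)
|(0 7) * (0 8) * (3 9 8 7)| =4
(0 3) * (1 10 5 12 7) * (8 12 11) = [3, 10, 2, 0, 4, 11, 6, 1, 12, 9, 5, 8, 7] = (0 3)(1 10 5 11 8 12 7)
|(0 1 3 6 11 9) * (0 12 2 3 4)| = 6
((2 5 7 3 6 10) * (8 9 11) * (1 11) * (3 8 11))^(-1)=(11)(1 9 8 7 5 2 10 6 3)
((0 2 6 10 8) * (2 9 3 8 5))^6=((0 9 3 8)(2 6 10 5))^6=(0 3)(2 10)(5 6)(8 9)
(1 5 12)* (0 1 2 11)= (0 1 5 12 2 11)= [1, 5, 11, 3, 4, 12, 6, 7, 8, 9, 10, 0, 2]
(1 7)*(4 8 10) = (1 7)(4 8 10) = [0, 7, 2, 3, 8, 5, 6, 1, 10, 9, 4]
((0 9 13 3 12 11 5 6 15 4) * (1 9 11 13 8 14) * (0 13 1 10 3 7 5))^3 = (0 11)(1 14 12 8 3 9 10)(4 5)(6 13)(7 15) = ((0 11)(1 9 8 14 10 3 12)(4 13 7 5 6 15))^3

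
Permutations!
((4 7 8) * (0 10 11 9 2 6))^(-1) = ((0 10 11 9 2 6)(4 7 8))^(-1) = (0 6 2 9 11 10)(4 8 7)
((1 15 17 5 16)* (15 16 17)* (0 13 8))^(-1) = (0 8 13)(1 16)(5 17)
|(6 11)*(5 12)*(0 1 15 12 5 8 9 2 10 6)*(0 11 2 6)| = 9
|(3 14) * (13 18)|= 2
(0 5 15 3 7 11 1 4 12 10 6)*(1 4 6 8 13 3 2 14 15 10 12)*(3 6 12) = (0 5 10 8 13 6)(1 12 3 7 11 4)(2 14 15) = [5, 12, 14, 7, 1, 10, 0, 11, 13, 9, 8, 4, 3, 6, 15, 2]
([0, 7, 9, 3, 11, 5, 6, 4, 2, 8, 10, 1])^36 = [0, 1, 2, 3, 4, 5, 6, 7, 8, 9, 10, 11]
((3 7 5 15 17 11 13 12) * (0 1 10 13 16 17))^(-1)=(0 15 5 7 3 12 13 10 1)(11 17 16)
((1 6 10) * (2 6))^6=(1 6)(2 10)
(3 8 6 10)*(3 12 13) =(3 8 6 10 12 13) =[0, 1, 2, 8, 4, 5, 10, 7, 6, 9, 12, 11, 13, 3]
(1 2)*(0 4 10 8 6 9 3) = (0 4 10 8 6 9 3)(1 2) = [4, 2, 1, 0, 10, 5, 9, 7, 6, 3, 8]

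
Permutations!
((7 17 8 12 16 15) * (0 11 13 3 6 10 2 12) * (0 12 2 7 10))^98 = (17)(0 3 11 6 13)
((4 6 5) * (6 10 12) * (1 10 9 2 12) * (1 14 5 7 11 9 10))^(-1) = (2 9 11 7 6 12)(4 5 14 10)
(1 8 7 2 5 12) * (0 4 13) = (0 4 13)(1 8 7 2 5 12) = [4, 8, 5, 3, 13, 12, 6, 2, 7, 9, 10, 11, 1, 0]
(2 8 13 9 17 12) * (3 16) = (2 8 13 9 17 12)(3 16) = [0, 1, 8, 16, 4, 5, 6, 7, 13, 17, 10, 11, 2, 9, 14, 15, 3, 12]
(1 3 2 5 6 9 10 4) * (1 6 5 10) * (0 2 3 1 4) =[2, 1, 10, 3, 6, 5, 9, 7, 8, 4, 0] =(0 2 10)(4 6 9)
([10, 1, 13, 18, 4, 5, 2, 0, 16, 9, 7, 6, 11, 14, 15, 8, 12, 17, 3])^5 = (0 7 10)(2 16 13 12 14 11 15 6 8)(3 18)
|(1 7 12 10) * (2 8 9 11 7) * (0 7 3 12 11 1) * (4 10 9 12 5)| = |(0 7 11 3 5 4 10)(1 2 8 12 9)| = 35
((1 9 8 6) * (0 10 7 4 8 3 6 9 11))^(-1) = (0 11 1 6 3 9 8 4 7 10)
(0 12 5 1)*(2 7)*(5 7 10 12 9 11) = (0 9 11 5 1)(2 10 12 7) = [9, 0, 10, 3, 4, 1, 6, 2, 8, 11, 12, 5, 7]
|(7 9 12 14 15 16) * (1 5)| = 6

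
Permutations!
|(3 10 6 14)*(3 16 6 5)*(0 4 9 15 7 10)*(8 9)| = |(0 4 8 9 15 7 10 5 3)(6 14 16)| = 9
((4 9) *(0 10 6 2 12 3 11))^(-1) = ((0 10 6 2 12 3 11)(4 9))^(-1) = (0 11 3 12 2 6 10)(4 9)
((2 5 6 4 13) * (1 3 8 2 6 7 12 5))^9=(13)(1 3 8 2)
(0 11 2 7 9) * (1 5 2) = [11, 5, 7, 3, 4, 2, 6, 9, 8, 0, 10, 1] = (0 11 1 5 2 7 9)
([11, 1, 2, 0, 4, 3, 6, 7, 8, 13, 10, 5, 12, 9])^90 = (13)(0 5)(3 11)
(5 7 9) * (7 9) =(5 9) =[0, 1, 2, 3, 4, 9, 6, 7, 8, 5]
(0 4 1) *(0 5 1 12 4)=[0, 5, 2, 3, 12, 1, 6, 7, 8, 9, 10, 11, 4]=(1 5)(4 12)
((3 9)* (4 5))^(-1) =(3 9)(4 5)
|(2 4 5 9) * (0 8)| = 4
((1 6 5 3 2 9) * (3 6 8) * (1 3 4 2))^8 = (1 4 9)(2 3 8)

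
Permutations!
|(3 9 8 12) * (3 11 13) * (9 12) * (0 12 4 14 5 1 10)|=10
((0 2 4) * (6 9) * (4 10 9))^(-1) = (0 4 6 9 10 2)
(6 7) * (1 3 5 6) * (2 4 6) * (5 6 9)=(1 3 6 7)(2 4 9 5)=[0, 3, 4, 6, 9, 2, 7, 1, 8, 5]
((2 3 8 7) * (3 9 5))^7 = ((2 9 5 3 8 7))^7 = (2 9 5 3 8 7)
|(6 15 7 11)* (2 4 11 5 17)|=8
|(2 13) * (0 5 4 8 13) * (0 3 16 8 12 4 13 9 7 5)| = 8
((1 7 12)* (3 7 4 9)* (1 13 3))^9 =((1 4 9)(3 7 12 13))^9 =(3 7 12 13)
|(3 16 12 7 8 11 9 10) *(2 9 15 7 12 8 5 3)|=|(2 9 10)(3 16 8 11 15 7 5)|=21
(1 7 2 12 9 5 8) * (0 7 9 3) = [7, 9, 12, 0, 4, 8, 6, 2, 1, 5, 10, 11, 3] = (0 7 2 12 3)(1 9 5 8)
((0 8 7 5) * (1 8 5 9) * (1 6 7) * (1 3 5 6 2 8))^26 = ((0 6 7 9 2 8 3 5))^26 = (0 7 2 3)(5 6 9 8)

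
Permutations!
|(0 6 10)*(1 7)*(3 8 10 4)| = 6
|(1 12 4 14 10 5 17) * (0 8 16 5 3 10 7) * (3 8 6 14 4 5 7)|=8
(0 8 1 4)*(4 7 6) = (0 8 1 7 6 4) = [8, 7, 2, 3, 0, 5, 4, 6, 1]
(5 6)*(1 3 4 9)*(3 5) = [0, 5, 2, 4, 9, 6, 3, 7, 8, 1] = (1 5 6 3 4 9)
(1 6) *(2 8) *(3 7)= (1 6)(2 8)(3 7)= [0, 6, 8, 7, 4, 5, 1, 3, 2]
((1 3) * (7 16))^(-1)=(1 3)(7 16)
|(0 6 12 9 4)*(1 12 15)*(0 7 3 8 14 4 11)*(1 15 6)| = 5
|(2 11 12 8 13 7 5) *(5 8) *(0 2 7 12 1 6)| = 5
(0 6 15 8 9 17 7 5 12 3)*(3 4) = (0 6 15 8 9 17 7 5 12 4 3) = [6, 1, 2, 0, 3, 12, 15, 5, 9, 17, 10, 11, 4, 13, 14, 8, 16, 7]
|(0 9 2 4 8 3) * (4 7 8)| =|(0 9 2 7 8 3)| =6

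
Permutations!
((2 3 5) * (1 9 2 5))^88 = (9) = ((1 9 2 3))^88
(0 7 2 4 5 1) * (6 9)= (0 7 2 4 5 1)(6 9)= [7, 0, 4, 3, 5, 1, 9, 2, 8, 6]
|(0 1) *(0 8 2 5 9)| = 6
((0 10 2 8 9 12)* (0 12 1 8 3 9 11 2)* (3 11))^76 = ((12)(0 10)(1 8 3 9)(2 11))^76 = (12)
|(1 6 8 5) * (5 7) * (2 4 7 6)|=|(1 2 4 7 5)(6 8)|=10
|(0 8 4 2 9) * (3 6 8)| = |(0 3 6 8 4 2 9)| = 7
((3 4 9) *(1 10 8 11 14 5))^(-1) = (1 5 14 11 8 10)(3 9 4)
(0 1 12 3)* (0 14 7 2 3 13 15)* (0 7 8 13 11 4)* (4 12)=(0 1 4)(2 3 14 8 13 15 7)(11 12)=[1, 4, 3, 14, 0, 5, 6, 2, 13, 9, 10, 12, 11, 15, 8, 7]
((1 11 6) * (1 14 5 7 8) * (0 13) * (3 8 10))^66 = (1 14 10)(3 11 5)(6 7 8)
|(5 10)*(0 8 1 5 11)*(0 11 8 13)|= |(0 13)(1 5 10 8)|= 4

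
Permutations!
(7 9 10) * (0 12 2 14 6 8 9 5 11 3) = (0 12 2 14 6 8 9 10 7 5 11 3) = [12, 1, 14, 0, 4, 11, 8, 5, 9, 10, 7, 3, 2, 13, 6]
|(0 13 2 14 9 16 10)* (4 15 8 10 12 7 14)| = |(0 13 2 4 15 8 10)(7 14 9 16 12)| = 35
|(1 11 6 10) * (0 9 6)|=|(0 9 6 10 1 11)|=6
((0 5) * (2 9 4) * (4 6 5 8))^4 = ((0 8 4 2 9 6 5))^4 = (0 9 8 6 4 5 2)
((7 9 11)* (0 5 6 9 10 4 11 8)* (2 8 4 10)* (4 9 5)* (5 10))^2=((0 4 11 7 2 8)(5 6 10))^2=(0 11 2)(4 7 8)(5 10 6)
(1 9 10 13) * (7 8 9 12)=(1 12 7 8 9 10 13)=[0, 12, 2, 3, 4, 5, 6, 8, 9, 10, 13, 11, 7, 1]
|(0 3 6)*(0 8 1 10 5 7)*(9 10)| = 9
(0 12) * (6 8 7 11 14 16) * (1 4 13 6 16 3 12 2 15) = [2, 4, 15, 12, 13, 5, 8, 11, 7, 9, 10, 14, 0, 6, 3, 1, 16] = (16)(0 2 15 1 4 13 6 8 7 11 14 3 12)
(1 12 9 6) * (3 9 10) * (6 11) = [0, 12, 2, 9, 4, 5, 1, 7, 8, 11, 3, 6, 10] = (1 12 10 3 9 11 6)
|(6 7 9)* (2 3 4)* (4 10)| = |(2 3 10 4)(6 7 9)| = 12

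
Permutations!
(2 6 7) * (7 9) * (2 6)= (6 9 7)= [0, 1, 2, 3, 4, 5, 9, 6, 8, 7]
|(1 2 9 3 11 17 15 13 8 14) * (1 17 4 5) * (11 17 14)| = 11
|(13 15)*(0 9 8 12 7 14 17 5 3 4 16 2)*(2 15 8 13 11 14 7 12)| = |(0 9 13 8 2)(3 4 16 15 11 14 17 5)| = 40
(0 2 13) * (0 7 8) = (0 2 13 7 8) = [2, 1, 13, 3, 4, 5, 6, 8, 0, 9, 10, 11, 12, 7]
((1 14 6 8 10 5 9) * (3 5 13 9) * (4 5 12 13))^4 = ((1 14 6 8 10 4 5 3 12 13 9))^4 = (1 10 12 14 4 13 6 5 9 8 3)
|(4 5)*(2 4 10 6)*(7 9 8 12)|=|(2 4 5 10 6)(7 9 8 12)|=20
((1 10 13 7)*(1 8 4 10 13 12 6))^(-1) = (1 6 12 10 4 8 7 13) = ((1 13 7 8 4 10 12 6))^(-1)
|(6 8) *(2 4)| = 2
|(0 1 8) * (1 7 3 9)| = |(0 7 3 9 1 8)| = 6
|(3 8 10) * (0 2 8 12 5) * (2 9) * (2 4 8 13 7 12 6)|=12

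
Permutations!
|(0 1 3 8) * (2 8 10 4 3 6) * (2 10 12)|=|(0 1 6 10 4 3 12 2 8)|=9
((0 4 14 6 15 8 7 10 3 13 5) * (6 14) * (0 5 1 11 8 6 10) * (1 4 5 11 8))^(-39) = (0 1)(3 13 4 10)(5 8)(6 15)(7 11)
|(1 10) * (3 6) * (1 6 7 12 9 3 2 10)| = |(2 10 6)(3 7 12 9)| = 12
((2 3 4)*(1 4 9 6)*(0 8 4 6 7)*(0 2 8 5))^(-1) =(0 5)(1 6)(2 7 9 3)(4 8)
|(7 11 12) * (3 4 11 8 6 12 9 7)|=|(3 4 11 9 7 8 6 12)|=8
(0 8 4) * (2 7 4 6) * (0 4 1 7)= [8, 7, 0, 3, 4, 5, 2, 1, 6]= (0 8 6 2)(1 7)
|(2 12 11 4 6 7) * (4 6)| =5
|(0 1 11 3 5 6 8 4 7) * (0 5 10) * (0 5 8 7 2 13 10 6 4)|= |(0 1 11 3 6 7 8)(2 13 10 5 4)|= 35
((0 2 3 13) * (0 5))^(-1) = (0 5 13 3 2)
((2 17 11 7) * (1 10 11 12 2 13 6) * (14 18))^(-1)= (1 6 13 7 11 10)(2 12 17)(14 18)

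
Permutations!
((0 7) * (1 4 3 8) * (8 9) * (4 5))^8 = ((0 7)(1 5 4 3 9 8))^8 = (1 4 9)(3 8 5)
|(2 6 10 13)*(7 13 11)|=6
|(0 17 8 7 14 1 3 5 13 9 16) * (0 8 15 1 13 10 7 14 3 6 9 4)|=44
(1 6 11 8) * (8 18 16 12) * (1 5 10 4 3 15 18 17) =(1 6 11 17)(3 15 18 16 12 8 5 10 4) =[0, 6, 2, 15, 3, 10, 11, 7, 5, 9, 4, 17, 8, 13, 14, 18, 12, 1, 16]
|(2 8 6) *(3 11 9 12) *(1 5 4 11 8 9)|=|(1 5 4 11)(2 9 12 3 8 6)|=12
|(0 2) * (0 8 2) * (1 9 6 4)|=4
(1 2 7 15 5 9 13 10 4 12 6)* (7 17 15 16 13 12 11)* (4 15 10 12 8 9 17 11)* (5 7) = (1 2 11 5 17 10 15 7 16 13 12 6)(8 9) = [0, 2, 11, 3, 4, 17, 1, 16, 9, 8, 15, 5, 6, 12, 14, 7, 13, 10]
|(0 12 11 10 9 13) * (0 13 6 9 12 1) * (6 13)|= |(0 1)(6 9 13)(10 12 11)|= 6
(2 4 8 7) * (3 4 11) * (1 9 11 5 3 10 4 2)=(1 9 11 10 4 8 7)(2 5 3)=[0, 9, 5, 2, 8, 3, 6, 1, 7, 11, 4, 10]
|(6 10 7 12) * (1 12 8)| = 6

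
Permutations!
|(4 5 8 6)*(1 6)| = 5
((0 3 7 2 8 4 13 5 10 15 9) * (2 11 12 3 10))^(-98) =((0 10 15 9)(2 8 4 13 5)(3 7 11 12))^(-98) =(0 15)(2 4 5 8 13)(3 11)(7 12)(9 10)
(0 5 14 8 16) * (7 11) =(0 5 14 8 16)(7 11) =[5, 1, 2, 3, 4, 14, 6, 11, 16, 9, 10, 7, 12, 13, 8, 15, 0]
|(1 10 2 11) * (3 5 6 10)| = 7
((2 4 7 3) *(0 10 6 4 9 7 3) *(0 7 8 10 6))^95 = (0 10 8 9 2 3 4 6)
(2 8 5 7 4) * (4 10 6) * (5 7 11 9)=[0, 1, 8, 3, 2, 11, 4, 10, 7, 5, 6, 9]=(2 8 7 10 6 4)(5 11 9)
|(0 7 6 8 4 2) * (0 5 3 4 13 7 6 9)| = 12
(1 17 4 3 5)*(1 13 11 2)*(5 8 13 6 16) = (1 17 4 3 8 13 11 2)(5 6 16) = [0, 17, 1, 8, 3, 6, 16, 7, 13, 9, 10, 2, 12, 11, 14, 15, 5, 4]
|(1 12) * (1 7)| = |(1 12 7)| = 3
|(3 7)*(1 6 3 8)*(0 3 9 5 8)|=|(0 3 7)(1 6 9 5 8)|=15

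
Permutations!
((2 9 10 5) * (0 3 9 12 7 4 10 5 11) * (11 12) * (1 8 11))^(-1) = ((0 3 9 5 2 1 8 11)(4 10 12 7))^(-1) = (0 11 8 1 2 5 9 3)(4 7 12 10)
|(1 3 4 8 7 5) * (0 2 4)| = 8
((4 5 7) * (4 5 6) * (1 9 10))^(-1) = ((1 9 10)(4 6)(5 7))^(-1) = (1 10 9)(4 6)(5 7)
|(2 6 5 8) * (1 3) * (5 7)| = 10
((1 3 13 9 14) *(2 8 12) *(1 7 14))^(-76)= ((1 3 13 9)(2 8 12)(7 14))^(-76)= (14)(2 12 8)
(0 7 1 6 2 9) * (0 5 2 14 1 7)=(1 6 14)(2 9 5)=[0, 6, 9, 3, 4, 2, 14, 7, 8, 5, 10, 11, 12, 13, 1]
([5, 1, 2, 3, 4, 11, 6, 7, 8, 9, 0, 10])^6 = [11, 1, 2, 3, 4, 10, 6, 7, 8, 9, 5, 0]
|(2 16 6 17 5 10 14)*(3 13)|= 14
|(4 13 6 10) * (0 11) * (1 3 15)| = |(0 11)(1 3 15)(4 13 6 10)| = 12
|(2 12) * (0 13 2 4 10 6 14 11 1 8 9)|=12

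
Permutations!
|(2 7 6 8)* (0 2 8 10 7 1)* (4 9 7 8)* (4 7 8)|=|(0 2 1)(4 9 8 7 6 10)|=6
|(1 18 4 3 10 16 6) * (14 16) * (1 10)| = 4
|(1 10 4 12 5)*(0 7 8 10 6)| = |(0 7 8 10 4 12 5 1 6)| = 9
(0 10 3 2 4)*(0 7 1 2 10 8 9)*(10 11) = (0 8 9)(1 2 4 7)(3 11 10) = [8, 2, 4, 11, 7, 5, 6, 1, 9, 0, 3, 10]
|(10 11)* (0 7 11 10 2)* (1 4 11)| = |(0 7 1 4 11 2)| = 6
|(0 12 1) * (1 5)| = |(0 12 5 1)| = 4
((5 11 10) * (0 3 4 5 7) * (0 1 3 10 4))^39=(11)(0 3 1 7 10)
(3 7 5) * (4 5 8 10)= [0, 1, 2, 7, 5, 3, 6, 8, 10, 9, 4]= (3 7 8 10 4 5)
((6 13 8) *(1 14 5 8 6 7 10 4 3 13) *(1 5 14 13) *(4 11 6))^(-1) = (14)(1 3 4 13)(5 6 11 10 7 8)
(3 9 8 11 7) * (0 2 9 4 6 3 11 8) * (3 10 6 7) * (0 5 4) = [2, 1, 9, 0, 7, 4, 10, 11, 8, 5, 6, 3] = (0 2 9 5 4 7 11 3)(6 10)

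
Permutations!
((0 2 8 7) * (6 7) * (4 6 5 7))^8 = ((0 2 8 5 7)(4 6))^8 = (0 5 2 7 8)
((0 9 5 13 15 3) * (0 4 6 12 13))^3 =((0 9 5)(3 4 6 12 13 15))^3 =(3 12)(4 13)(6 15)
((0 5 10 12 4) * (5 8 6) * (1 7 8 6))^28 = (0 12 5)(1 7 8)(4 10 6)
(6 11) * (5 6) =(5 6 11) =[0, 1, 2, 3, 4, 6, 11, 7, 8, 9, 10, 5]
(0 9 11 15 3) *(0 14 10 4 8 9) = (3 14 10 4 8 9 11 15) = [0, 1, 2, 14, 8, 5, 6, 7, 9, 11, 4, 15, 12, 13, 10, 3]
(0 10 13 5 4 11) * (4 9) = (0 10 13 5 9 4 11) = [10, 1, 2, 3, 11, 9, 6, 7, 8, 4, 13, 0, 12, 5]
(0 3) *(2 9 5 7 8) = [3, 1, 9, 0, 4, 7, 6, 8, 2, 5] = (0 3)(2 9 5 7 8)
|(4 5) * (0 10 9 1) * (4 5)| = 4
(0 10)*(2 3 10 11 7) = (0 11 7 2 3 10) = [11, 1, 3, 10, 4, 5, 6, 2, 8, 9, 0, 7]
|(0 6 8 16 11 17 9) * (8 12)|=8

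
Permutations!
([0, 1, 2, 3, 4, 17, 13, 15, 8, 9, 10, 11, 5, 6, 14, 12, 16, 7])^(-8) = [0, 1, 2, 3, 4, 7, 6, 12, 8, 9, 10, 11, 17, 13, 14, 5, 16, 15]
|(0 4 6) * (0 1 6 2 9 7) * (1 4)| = 7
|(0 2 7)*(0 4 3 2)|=|(2 7 4 3)|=4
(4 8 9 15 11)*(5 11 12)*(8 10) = (4 10 8 9 15 12 5 11) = [0, 1, 2, 3, 10, 11, 6, 7, 9, 15, 8, 4, 5, 13, 14, 12]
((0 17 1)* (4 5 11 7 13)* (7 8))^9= (17)(4 8)(5 7)(11 13)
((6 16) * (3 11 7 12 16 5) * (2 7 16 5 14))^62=((2 7 12 5 3 11 16 6 14))^62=(2 14 6 16 11 3 5 12 7)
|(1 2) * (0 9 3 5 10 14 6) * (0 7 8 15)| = |(0 9 3 5 10 14 6 7 8 15)(1 2)| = 10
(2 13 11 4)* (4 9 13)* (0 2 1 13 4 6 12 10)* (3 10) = (0 2 6 12 3 10)(1 13 11 9 4) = [2, 13, 6, 10, 1, 5, 12, 7, 8, 4, 0, 9, 3, 11]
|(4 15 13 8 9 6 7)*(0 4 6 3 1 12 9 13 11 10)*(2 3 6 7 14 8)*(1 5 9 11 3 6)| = 10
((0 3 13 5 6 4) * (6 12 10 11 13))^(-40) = (13)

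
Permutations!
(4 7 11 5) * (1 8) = (1 8)(4 7 11 5) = [0, 8, 2, 3, 7, 4, 6, 11, 1, 9, 10, 5]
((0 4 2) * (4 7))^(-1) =(0 2 4 7)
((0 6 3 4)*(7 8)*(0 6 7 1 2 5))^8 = ((0 7 8 1 2 5)(3 4 6))^8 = (0 8 2)(1 5 7)(3 6 4)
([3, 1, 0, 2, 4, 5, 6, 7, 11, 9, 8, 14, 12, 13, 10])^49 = (0 3 2)(8 11 14 10)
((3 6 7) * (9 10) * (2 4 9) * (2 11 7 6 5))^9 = ((2 4 9 10 11 7 3 5))^9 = (2 4 9 10 11 7 3 5)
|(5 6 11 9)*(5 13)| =|(5 6 11 9 13)| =5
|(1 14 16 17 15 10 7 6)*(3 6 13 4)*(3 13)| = |(1 14 16 17 15 10 7 3 6)(4 13)| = 18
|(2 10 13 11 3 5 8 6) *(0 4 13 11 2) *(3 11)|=9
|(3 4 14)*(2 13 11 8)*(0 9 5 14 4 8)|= 9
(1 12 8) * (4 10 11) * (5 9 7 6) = [0, 12, 2, 3, 10, 9, 5, 6, 1, 7, 11, 4, 8] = (1 12 8)(4 10 11)(5 9 7 6)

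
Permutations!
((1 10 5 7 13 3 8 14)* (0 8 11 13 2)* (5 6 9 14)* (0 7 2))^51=(0 8 5 2 7)(1 10 6 9 14)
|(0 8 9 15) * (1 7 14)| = 12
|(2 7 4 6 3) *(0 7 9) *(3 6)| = |(0 7 4 3 2 9)| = 6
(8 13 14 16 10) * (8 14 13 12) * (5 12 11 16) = [0, 1, 2, 3, 4, 12, 6, 7, 11, 9, 14, 16, 8, 13, 5, 15, 10] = (5 12 8 11 16 10 14)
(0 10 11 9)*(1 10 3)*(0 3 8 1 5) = [8, 10, 2, 5, 4, 0, 6, 7, 1, 3, 11, 9] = (0 8 1 10 11 9 3 5)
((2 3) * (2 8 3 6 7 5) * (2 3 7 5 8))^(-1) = ((2 6 5 3)(7 8))^(-1) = (2 3 5 6)(7 8)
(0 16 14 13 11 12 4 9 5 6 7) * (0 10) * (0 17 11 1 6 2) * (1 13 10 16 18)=[18, 6, 0, 3, 9, 2, 7, 16, 8, 5, 17, 12, 4, 13, 10, 15, 14, 11, 1]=(0 18 1 6 7 16 14 10 17 11 12 4 9 5 2)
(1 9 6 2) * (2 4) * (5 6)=(1 9 5 6 4 2)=[0, 9, 1, 3, 2, 6, 4, 7, 8, 5]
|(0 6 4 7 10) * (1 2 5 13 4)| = |(0 6 1 2 5 13 4 7 10)| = 9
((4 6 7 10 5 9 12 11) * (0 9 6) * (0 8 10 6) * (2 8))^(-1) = (0 5 10 8 2 4 11 12 9)(6 7)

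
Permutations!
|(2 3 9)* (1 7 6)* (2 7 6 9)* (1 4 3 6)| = |(2 6 4 3)(7 9)| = 4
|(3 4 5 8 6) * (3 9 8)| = |(3 4 5)(6 9 8)| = 3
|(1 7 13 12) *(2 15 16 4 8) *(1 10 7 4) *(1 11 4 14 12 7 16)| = |(1 14 12 10 16 11 4 8 2 15)(7 13)| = 10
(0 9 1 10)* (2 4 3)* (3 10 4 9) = (0 3 2 9 1 4 10) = [3, 4, 9, 2, 10, 5, 6, 7, 8, 1, 0]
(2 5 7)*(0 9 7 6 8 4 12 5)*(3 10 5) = (0 9 7 2)(3 10 5 6 8 4 12) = [9, 1, 0, 10, 12, 6, 8, 2, 4, 7, 5, 11, 3]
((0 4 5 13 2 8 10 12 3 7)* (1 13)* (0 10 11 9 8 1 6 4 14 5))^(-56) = (0 4 6 5 14)(1 13 2)(8 11 9)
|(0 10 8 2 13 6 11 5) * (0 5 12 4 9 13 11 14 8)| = 18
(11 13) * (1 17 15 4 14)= (1 17 15 4 14)(11 13)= [0, 17, 2, 3, 14, 5, 6, 7, 8, 9, 10, 13, 12, 11, 1, 4, 16, 15]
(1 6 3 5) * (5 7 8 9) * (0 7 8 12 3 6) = (0 7 12 3 8 9 5 1) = [7, 0, 2, 8, 4, 1, 6, 12, 9, 5, 10, 11, 3]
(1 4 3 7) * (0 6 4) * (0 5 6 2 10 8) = (0 2 10 8)(1 5 6 4 3 7) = [2, 5, 10, 7, 3, 6, 4, 1, 0, 9, 8]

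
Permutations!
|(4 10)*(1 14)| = 2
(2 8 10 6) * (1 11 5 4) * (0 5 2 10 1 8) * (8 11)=(0 5 4 11 2)(1 8)(6 10)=[5, 8, 0, 3, 11, 4, 10, 7, 1, 9, 6, 2]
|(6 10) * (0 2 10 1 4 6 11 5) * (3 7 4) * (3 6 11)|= 8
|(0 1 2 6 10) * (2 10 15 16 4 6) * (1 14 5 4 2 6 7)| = |(0 14 5 4 7 1 10)(2 6 15 16)| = 28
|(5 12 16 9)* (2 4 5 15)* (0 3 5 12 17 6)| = 30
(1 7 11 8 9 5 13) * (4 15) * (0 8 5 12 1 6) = (0 8 9 12 1 7 11 5 13 6)(4 15) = [8, 7, 2, 3, 15, 13, 0, 11, 9, 12, 10, 5, 1, 6, 14, 4]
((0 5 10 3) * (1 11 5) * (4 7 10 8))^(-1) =(0 3 10 7 4 8 5 11 1)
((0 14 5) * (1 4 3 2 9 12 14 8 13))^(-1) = ((0 8 13 1 4 3 2 9 12 14 5))^(-1) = (0 5 14 12 9 2 3 4 1 13 8)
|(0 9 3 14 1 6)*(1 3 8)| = 10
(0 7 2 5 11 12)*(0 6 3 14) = (0 7 2 5 11 12 6 3 14) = [7, 1, 5, 14, 4, 11, 3, 2, 8, 9, 10, 12, 6, 13, 0]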